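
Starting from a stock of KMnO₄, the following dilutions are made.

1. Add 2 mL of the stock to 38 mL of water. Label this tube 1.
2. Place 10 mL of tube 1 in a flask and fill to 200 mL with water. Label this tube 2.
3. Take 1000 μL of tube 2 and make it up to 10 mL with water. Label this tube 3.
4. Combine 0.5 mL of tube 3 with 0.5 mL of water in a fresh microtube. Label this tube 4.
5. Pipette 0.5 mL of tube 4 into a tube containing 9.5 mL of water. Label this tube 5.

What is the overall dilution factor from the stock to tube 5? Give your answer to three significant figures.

Step 1: 2 mL + 38 mL = 40 mL total → factor 40/2 = 20
Step 2: 10 mL brought to 200 mL → factor 200/10 = 20
Step 3: 1000 μL brought to 10 mL → factor 10000/1000 = 10
Step 4: 0.5 mL + 0.5 mL = 1 mL total → factor 1/0.5 = 2
Step 5: 0.5 mL + 9.5 mL = 10 mL total → factor 10/0.5 = 20
Overall dilution factor = 20 × 20 × 10 × 2 × 20 = 1.6 × 10^5

1.60 × 10^5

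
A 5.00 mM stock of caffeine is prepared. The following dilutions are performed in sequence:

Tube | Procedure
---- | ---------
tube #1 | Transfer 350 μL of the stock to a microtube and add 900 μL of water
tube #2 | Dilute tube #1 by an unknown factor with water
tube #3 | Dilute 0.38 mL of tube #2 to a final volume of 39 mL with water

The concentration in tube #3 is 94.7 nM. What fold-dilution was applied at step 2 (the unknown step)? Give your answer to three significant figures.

144-fold

Step 1: 350 μL + 900 μL = 1250 μL total → factor 1250/350 = 3.5714
Step 2: unknown factor x
Step 3: 0.38 mL brought to 39 mL → factor 39/0.38 = 102.63
Product of known-step factors = 366.54
Overall factor = 5.00 mM / (94.7 nM) = 52798
x = 52798 / 366.54 = 144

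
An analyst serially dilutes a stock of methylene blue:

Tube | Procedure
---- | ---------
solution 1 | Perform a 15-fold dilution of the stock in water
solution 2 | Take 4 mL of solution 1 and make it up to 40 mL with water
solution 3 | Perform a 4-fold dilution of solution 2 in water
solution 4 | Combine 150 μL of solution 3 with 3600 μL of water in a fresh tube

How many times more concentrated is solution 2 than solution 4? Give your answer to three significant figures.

Step 1: 15-fold → factor 15
Step 2: 4 mL brought to 40 mL → factor 40/4 = 10
Step 3: 4-fold → factor 4
Step 4: 150 μL + 3600 μL = 3750 μL total → factor 3750/150 = 25
Dilution factor to solution 2 = 150; to solution 4 = 15000
[solution 2]/[solution 4] = (factor to solution 4)/(factor to solution 2) = 15000/150 = 100

100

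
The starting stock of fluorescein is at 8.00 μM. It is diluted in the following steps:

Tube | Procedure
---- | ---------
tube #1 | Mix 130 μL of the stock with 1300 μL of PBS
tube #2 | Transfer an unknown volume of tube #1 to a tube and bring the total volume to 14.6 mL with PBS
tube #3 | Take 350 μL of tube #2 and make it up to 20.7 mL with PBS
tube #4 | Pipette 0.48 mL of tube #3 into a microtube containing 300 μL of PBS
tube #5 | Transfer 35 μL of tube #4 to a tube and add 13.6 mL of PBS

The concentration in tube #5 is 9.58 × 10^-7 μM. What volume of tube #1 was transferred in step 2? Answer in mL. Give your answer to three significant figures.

Step 1: 130 μL + 1300 μL = 1430 μL total → factor 1430/130 = 11
Step 2: v brought to 14.6 mL → factor = 14.6 mL/v
Step 3: 350 μL brought to 20.7 mL → factor 20700/350 = 59.143
Step 4: 0.48 mL + 300 μL = 0.78 mL total → factor 0.78/0.48 = 1.625
Step 5: 35 μL + 13.6 mL = 13635 μL total → factor 13635/35 = 389.57
Product of known-step factors = 4.1185 × 10^5
Overall factor = 8.00 μM / (9.58 × 10^-7 μM) = 8.3507 × 10^6
Step-2 factor = 8.3507 × 10^6 / 4.1185 × 10^5 = 20.276
v = 14.6 mL / 20.276 = 0.720 mL

0.720 mL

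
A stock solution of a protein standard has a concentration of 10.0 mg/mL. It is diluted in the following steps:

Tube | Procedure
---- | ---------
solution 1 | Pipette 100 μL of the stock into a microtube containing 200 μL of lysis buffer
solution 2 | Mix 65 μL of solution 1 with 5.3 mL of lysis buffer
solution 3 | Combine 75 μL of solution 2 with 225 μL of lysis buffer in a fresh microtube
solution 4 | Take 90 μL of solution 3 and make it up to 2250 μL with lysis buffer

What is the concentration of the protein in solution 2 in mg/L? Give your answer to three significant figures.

Step 1: 100 μL + 200 μL = 300 μL total → factor 300/100 = 3
Step 2: 65 μL + 5.3 mL = 5365 μL total → factor 5365/65 = 82.538
Dilution factor through solution 2 = 3 × 82.538 = 247.62
[solution 2] = 10.0 mg/mL / 247.62 = 0.04039 mg/mL = 40.4 mg/L

40.4 mg/L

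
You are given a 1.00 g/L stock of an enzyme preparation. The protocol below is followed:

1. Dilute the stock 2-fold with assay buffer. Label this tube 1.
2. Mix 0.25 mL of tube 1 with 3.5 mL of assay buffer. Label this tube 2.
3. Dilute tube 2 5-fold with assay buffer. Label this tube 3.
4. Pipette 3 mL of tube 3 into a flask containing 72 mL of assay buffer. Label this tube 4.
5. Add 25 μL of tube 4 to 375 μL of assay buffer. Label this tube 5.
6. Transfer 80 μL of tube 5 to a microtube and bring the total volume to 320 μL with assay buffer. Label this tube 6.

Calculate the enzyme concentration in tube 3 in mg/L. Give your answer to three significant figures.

6.67 mg/L

Step 1: 2-fold → factor 2
Step 2: 0.25 mL + 3.5 mL = 3.75 mL total → factor 3.75/0.25 = 15
Step 3: 5-fold → factor 5
Dilution factor through tube 3 = 2 × 15 × 5 = 150
[tube 3] = 1.00 g/L / 150 = 0.006667 g/L = 6.67 mg/L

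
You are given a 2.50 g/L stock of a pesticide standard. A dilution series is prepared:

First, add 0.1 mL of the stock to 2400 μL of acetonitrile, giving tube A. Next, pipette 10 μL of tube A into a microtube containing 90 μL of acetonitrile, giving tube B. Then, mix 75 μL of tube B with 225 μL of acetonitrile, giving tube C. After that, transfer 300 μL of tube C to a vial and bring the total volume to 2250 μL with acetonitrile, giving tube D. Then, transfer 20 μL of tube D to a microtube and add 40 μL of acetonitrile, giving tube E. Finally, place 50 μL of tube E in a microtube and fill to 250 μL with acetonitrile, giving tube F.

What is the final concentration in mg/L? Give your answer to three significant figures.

Step 1: 0.1 mL + 2400 μL = 2.5 mL total → factor 2.5/0.1 = 25
Step 2: 10 μL + 90 μL = 100 μL total → factor 100/10 = 10
Step 3: 75 μL + 225 μL = 300 μL total → factor 300/75 = 4
Step 4: 300 μL brought to 2250 μL → factor 2250/300 = 7.5
Step 5: 20 μL + 40 μL = 60 μL total → factor 60/20 = 3
Step 6: 50 μL brought to 250 μL → factor 250/50 = 5
Overall dilution factor = 25 × 10 × 4 × 7.5 × 3 × 5 = 1.125 × 10^5
Final = 2.50 g/L / 1.125 × 10^5 = 2.222 × 10^-5 g/L = 0.0222 mg/L

0.0222 mg/L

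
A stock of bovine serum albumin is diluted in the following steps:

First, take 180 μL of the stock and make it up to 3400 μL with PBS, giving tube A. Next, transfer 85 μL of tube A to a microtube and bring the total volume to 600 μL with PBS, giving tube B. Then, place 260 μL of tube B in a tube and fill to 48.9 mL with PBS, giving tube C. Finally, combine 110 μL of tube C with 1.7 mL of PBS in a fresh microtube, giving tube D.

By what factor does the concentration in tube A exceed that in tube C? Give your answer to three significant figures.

Step 1: 180 μL brought to 3400 μL → factor 3400/180 = 18.889
Step 2: 85 μL brought to 600 μL → factor 600/85 = 7.0588
Step 3: 260 μL brought to 48.9 mL → factor 48900/260 = 188.08
Dilution factor to tube A = 18.889; to tube C = 25077
[tube A]/[tube C] = (factor to tube C)/(factor to tube A) = 25077/18.889 = 1.33 × 10^3

1.33 × 10^3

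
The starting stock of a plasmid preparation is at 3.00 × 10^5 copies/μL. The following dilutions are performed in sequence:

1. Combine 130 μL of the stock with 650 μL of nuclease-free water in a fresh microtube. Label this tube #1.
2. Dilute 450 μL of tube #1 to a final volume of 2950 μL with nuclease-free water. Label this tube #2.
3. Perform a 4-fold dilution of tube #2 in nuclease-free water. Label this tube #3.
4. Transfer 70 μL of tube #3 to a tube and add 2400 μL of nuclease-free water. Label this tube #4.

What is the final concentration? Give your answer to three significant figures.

Step 1: 130 μL + 650 μL = 780 μL total → factor 780/130 = 6
Step 2: 450 μL brought to 2950 μL → factor 2950/450 = 6.5556
Step 3: 4-fold → factor 4
Step 4: 70 μL + 2400 μL = 2470 μL total → factor 2470/70 = 35.286
Overall dilution factor = 6 × 6.5556 × 4 × 35.286 = 5551.6
Final = 3.00 × 10^5 copies/μL / 5551.6 = 54.0 copies/μL

54.0 copies/μL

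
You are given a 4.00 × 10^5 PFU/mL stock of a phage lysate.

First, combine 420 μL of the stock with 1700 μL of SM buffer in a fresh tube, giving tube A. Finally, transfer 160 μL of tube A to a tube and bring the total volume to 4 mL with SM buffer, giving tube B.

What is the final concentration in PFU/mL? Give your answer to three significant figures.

Step 1: 420 μL + 1700 μL = 2120 μL total → factor 2120/420 = 5.0476
Step 2: 160 μL brought to 4 mL → factor 4000/160 = 25
Overall dilution factor = 5.0476 × 25 = 126.19
Final = 4.00 × 10^5 PFU/mL / 126.19 = 3.17 × 10^3 PFU/mL

3.17 × 10^3 PFU/mL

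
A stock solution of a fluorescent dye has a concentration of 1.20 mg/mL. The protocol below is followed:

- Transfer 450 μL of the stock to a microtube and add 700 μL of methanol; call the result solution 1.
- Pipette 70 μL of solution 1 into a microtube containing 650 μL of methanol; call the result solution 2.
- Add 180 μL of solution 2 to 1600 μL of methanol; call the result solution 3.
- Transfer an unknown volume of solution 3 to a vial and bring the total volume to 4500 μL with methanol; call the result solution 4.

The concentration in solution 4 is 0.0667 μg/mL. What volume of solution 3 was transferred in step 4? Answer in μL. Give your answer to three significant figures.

Step 1: 450 μL + 700 μL = 1150 μL total → factor 1150/450 = 2.5556
Step 2: 70 μL + 650 μL = 720 μL total → factor 720/70 = 10.286
Step 3: 180 μL + 1600 μL = 1780 μL total → factor 1780/180 = 9.8889
Step 4: v brought to 4500 μL → factor = 4500 μL/v
Product of known-step factors = 259.94
Overall factor = 1.20 mg/mL / (0.0667 μg/mL) = 17991
Step-4 factor = 17991 / 259.94 = 69.213
v = 4500 μL / 69.213 = 65.0 μL

65.0 μL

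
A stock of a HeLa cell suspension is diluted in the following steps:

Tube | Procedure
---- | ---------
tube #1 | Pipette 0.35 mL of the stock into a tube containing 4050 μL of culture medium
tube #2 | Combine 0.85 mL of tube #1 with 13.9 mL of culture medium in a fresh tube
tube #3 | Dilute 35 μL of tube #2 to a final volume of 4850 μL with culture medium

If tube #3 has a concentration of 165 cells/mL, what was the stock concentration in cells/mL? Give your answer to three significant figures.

4.99 × 10^6 cells/mL

Step 1: 0.35 mL + 4050 μL = 4.4 mL total → factor 4.4/0.35 = 12.571
Step 2: 0.85 mL + 13.9 mL = 14.75 mL total → factor 14.75/0.85 = 17.353
Step 3: 35 μL brought to 4850 μL → factor 4850/35 = 138.57
Overall dilution factor = 12.571 × 17.353 × 138.57 = 30230
Stock = 165 cells/mL × 30230 = 4.99 × 10^6 cells/mL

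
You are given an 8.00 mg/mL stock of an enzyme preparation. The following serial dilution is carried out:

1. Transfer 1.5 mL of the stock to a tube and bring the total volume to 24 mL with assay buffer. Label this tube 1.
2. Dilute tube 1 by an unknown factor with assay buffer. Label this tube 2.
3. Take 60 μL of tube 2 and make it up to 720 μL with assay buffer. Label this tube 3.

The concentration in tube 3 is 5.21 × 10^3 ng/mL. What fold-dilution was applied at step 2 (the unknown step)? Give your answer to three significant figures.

8.00-fold

Step 1: 1.5 mL brought to 24 mL → factor 24/1.5 = 16
Step 2: unknown factor x
Step 3: 60 μL brought to 720 μL → factor 720/60 = 12
Product of known-step factors = 192
Overall factor = 8.00 mg/mL / (5.21 × 10^3 ng/mL) = 1535.5
x = 1535.5 / 192 = 8.00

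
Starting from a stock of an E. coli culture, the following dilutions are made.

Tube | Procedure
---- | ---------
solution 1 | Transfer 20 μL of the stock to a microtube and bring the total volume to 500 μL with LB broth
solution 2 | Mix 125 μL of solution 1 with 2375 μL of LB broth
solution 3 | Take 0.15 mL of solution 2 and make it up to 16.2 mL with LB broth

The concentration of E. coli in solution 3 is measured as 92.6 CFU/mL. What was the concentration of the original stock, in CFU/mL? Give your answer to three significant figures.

Step 1: 20 μL brought to 500 μL → factor 500/20 = 25
Step 2: 125 μL + 2375 μL = 2500 μL total → factor 2500/125 = 20
Step 3: 0.15 mL brought to 16.2 mL → factor 16.2/0.15 = 108
Overall dilution factor = 25 × 20 × 108 = 54000
Stock = 92.6 CFU/mL × 54000 = 5.00 × 10^6 CFU/mL

5.00 × 10^6 CFU/mL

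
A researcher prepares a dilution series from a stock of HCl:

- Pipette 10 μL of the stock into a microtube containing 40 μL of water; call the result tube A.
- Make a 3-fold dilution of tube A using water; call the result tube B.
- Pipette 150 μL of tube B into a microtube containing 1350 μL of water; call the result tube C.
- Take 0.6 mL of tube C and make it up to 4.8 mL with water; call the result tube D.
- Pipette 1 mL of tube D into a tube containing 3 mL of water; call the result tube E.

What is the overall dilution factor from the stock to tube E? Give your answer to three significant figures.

4.80 × 10^3

Step 1: 10 μL + 40 μL = 50 μL total → factor 50/10 = 5
Step 2: 3-fold → factor 3
Step 3: 150 μL + 1350 μL = 1500 μL total → factor 1500/150 = 10
Step 4: 0.6 mL brought to 4.8 mL → factor 4.8/0.6 = 8
Step 5: 1 mL + 3 mL = 4 mL total → factor 4/1 = 4
Overall dilution factor = 5 × 3 × 10 × 8 × 4 = 4800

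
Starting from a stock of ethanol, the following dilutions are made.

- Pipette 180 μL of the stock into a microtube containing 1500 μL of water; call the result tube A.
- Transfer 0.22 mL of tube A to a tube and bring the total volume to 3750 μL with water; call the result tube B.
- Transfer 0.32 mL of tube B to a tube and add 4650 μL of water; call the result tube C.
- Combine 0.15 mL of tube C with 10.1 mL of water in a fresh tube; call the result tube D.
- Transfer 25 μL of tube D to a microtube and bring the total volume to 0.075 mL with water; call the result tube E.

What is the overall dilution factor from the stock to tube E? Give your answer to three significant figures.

5.07 × 10^5

Step 1: 180 μL + 1500 μL = 1680 μL total → factor 1680/180 = 9.3333
Step 2: 0.22 mL brought to 3750 μL → factor 3.75/0.22 = 17.045
Step 3: 0.32 mL + 4650 μL = 4.97 mL total → factor 4.97/0.32 = 15.531
Step 4: 0.15 mL + 10.1 mL = 10.25 mL total → factor 10.25/0.15 = 68.333
Step 5: 25 μL brought to 0.075 mL → factor 75/25 = 3
Overall dilution factor = 9.3333 × 17.045 × 15.531 × 68.333 × 3 = 5.0653 × 10^5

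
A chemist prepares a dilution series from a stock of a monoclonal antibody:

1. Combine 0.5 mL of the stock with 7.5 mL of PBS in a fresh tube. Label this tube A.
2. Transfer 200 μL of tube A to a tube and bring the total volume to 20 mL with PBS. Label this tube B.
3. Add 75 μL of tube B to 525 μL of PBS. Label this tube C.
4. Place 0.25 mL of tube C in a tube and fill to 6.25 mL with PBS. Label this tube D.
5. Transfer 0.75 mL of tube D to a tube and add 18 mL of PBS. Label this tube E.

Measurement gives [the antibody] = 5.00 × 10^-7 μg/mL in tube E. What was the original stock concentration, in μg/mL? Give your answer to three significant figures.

Step 1: 0.5 mL + 7.5 mL = 8 mL total → factor 8/0.5 = 16
Step 2: 200 μL brought to 20 mL → factor 20000/200 = 100
Step 3: 75 μL + 525 μL = 600 μL total → factor 600/75 = 8
Step 4: 0.25 mL brought to 6.25 mL → factor 6.25/0.25 = 25
Step 5: 0.75 mL + 18 mL = 18.75 mL total → factor 18.75/0.75 = 25
Overall dilution factor = 16 × 100 × 8 × 25 × 25 = 8 × 10^6
Stock = 5.00 × 10^-7 μg/mL × 8 × 10^6 = 4.00 μg/mL

4.00 μg/mL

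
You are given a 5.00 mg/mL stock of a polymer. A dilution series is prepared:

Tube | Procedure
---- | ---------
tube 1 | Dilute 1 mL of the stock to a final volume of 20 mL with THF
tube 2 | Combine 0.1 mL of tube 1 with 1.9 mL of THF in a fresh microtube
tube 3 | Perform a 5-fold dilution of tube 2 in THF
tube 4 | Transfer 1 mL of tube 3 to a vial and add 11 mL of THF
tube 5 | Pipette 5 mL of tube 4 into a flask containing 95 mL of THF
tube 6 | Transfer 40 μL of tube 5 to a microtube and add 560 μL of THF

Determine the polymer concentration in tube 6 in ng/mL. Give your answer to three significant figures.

0.694 ng/mL

Step 1: 1 mL brought to 20 mL → factor 20/1 = 20
Step 2: 0.1 mL + 1.9 mL = 2 mL total → factor 2/0.1 = 20
Step 3: 5-fold → factor 5
Step 4: 1 mL + 11 mL = 12 mL total → factor 12/1 = 12
Step 5: 5 mL + 95 mL = 100 mL total → factor 100/5 = 20
Step 6: 40 μL + 560 μL = 600 μL total → factor 600/40 = 15
Overall dilution factor = 20 × 20 × 5 × 12 × 20 × 15 = 7.2 × 10^6
Final = 5.00 mg/mL / 7.2 × 10^6 = 6.944 × 10^-7 mg/mL = 0.694 ng/mL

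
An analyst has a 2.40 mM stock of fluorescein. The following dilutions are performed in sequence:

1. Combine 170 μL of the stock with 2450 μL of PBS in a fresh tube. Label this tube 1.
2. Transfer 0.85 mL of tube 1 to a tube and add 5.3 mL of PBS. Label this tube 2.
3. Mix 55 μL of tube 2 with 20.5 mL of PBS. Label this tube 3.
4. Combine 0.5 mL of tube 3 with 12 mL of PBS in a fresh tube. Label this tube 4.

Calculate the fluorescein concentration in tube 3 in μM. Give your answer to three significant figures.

Step 1: 170 μL + 2450 μL = 2620 μL total → factor 2620/170 = 15.412
Step 2: 0.85 mL + 5.3 mL = 6.15 mL total → factor 6.15/0.85 = 7.2353
Step 3: 55 μL + 20.5 mL = 20555 μL total → factor 20555/55 = 373.73
Dilution factor through tube 3 = 15.412 × 7.2353 × 373.73 = 41674
[tube 3] = 2.40 mM / 41674 = 5.759 × 10^-5 mM = 0.0576 μM

0.0576 μM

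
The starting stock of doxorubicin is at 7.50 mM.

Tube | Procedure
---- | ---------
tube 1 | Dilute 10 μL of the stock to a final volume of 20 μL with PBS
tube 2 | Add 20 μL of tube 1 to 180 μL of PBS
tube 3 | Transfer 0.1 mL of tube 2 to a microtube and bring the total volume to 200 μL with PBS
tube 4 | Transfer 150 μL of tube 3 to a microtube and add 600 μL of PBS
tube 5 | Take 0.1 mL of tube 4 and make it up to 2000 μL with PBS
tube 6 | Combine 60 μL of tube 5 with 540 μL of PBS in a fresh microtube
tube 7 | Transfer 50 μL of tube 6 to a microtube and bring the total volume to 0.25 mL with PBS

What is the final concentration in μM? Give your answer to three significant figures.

Step 1: 10 μL brought to 20 μL → factor 20/10 = 2
Step 2: 20 μL + 180 μL = 200 μL total → factor 200/20 = 10
Step 3: 0.1 mL brought to 200 μL → factor 0.2/0.1 = 2
Step 4: 150 μL + 600 μL = 750 μL total → factor 750/150 = 5
Step 5: 0.1 mL brought to 2000 μL → factor 2/0.1 = 20
Step 6: 60 μL + 540 μL = 600 μL total → factor 600/60 = 10
Step 7: 50 μL brought to 0.25 mL → factor 250/50 = 5
Overall dilution factor = 2 × 10 × 2 × 5 × 20 × 10 × 5 = 2 × 10^5
Final = 7.50 mM / 2 × 10^5 = 3.750 × 10^-5 mM = 0.0375 μM

0.0375 μM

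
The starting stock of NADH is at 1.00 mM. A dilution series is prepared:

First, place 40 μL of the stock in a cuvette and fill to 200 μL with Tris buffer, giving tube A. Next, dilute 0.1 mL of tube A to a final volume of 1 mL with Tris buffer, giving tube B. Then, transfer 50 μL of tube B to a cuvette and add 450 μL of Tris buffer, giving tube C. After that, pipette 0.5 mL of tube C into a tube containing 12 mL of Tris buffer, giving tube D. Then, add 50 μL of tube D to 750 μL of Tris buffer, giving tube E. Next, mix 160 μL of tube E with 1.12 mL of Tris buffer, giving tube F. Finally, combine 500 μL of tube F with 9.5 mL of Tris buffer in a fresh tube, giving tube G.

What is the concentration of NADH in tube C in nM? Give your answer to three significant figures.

2.00 × 10^3 nM

Step 1: 40 μL brought to 200 μL → factor 200/40 = 5
Step 2: 0.1 mL brought to 1 mL → factor 1/0.1 = 10
Step 3: 50 μL + 450 μL = 500 μL total → factor 500/50 = 10
Dilution factor through tube C = 5 × 10 × 10 = 500
[tube C] = 1.00 mM / 500 = 0.002000 mM = 2.00 × 10^3 nM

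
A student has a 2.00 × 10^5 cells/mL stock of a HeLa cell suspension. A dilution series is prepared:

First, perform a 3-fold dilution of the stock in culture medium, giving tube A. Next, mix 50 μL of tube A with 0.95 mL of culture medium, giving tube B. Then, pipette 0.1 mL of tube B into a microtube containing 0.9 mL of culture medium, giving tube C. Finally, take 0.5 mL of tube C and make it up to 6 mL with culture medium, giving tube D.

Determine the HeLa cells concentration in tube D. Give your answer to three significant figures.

Step 1: 3-fold → factor 3
Step 2: 50 μL + 0.95 mL = 1000 μL total → factor 1000/50 = 20
Step 3: 0.1 mL + 0.9 mL = 1 mL total → factor 1/0.1 = 10
Step 4: 0.5 mL brought to 6 mL → factor 6/0.5 = 12
Overall dilution factor = 3 × 20 × 10 × 12 = 7200
Final = 2.00 × 10^5 cells/mL / 7200 = 27.8 cells/mL

27.8 cells/mL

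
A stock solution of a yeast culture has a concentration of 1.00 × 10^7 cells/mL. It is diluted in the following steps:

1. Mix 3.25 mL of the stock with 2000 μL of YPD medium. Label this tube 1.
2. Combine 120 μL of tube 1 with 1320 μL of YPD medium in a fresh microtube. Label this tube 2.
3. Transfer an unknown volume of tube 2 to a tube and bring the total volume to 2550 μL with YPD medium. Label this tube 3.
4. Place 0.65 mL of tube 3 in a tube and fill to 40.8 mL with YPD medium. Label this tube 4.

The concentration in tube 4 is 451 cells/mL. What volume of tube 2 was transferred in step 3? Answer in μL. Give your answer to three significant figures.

140 μL

Step 1: 3.25 mL + 2000 μL = 5.25 mL total → factor 5.25/3.25 = 1.6154
Step 2: 120 μL + 1320 μL = 1440 μL total → factor 1440/120 = 12
Step 3: v brought to 2550 μL → factor = 2550 μL/v
Step 4: 0.65 mL brought to 40.8 mL → factor 40.8/0.65 = 62.769
Product of known-step factors = 1216.8
Overall factor = 1.00 × 10^7 cells/mL / (451 cells/mL) = 22173
Step-3 factor = 22173 / 1216.8 = 18.223
v = 2550 μL / 18.223 = 140 μL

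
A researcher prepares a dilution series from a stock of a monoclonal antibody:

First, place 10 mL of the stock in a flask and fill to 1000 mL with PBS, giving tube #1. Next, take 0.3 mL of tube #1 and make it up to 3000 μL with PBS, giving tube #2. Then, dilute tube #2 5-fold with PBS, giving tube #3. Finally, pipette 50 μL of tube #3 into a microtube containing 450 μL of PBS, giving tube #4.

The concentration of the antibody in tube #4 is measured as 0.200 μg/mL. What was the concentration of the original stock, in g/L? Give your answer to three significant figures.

10.0 g/L

Step 1: 10 mL brought to 1000 mL → factor 1000/10 = 100
Step 2: 0.3 mL brought to 3000 μL → factor 3/0.3 = 10
Step 3: 5-fold → factor 5
Step 4: 50 μL + 450 μL = 500 μL total → factor 500/50 = 10
Overall dilution factor = 100 × 10 × 5 × 10 = 50000
Stock = 0.200 μg/mL × 50000 = 1.000 × 10^4 μg/mL = 10.0 g/L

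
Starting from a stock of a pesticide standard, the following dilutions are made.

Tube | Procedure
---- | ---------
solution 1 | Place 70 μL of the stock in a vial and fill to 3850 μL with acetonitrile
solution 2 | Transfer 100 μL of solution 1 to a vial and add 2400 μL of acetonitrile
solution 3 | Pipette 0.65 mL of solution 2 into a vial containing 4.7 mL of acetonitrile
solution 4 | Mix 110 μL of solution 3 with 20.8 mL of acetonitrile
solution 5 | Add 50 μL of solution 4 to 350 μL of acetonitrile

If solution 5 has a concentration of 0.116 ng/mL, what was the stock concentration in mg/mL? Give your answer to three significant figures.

2.00 mg/mL

Step 1: 70 μL brought to 3850 μL → factor 3850/70 = 55
Step 2: 100 μL + 2400 μL = 2500 μL total → factor 2500/100 = 25
Step 3: 0.65 mL + 4.7 mL = 5.35 mL total → factor 5.35/0.65 = 8.2308
Step 4: 110 μL + 20.8 mL = 20910 μL total → factor 20910/110 = 190.09
Step 5: 50 μL + 350 μL = 400 μL total → factor 400/50 = 8
Overall dilution factor = 55 × 25 × 8.2308 × 190.09 × 8 = 1.7211 × 10^7
Stock = 0.116 ng/mL × 1.7211 × 10^7 = 1.996 × 10^6 ng/mL = 2.00 mg/mL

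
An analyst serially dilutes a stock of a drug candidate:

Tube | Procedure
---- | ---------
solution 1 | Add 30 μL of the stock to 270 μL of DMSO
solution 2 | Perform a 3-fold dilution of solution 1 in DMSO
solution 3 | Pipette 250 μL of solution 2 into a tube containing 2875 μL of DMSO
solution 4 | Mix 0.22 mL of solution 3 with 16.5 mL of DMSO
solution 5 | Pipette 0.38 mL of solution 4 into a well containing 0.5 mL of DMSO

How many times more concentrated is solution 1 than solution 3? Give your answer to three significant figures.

Step 1: 30 μL + 270 μL = 300 μL total → factor 300/30 = 10
Step 2: 3-fold → factor 3
Step 3: 250 μL + 2875 μL = 3125 μL total → factor 3125/250 = 12.5
Dilution factor to solution 1 = 10; to solution 3 = 375
[solution 1]/[solution 3] = (factor to solution 3)/(factor to solution 1) = 375/10 = 37.5

37.5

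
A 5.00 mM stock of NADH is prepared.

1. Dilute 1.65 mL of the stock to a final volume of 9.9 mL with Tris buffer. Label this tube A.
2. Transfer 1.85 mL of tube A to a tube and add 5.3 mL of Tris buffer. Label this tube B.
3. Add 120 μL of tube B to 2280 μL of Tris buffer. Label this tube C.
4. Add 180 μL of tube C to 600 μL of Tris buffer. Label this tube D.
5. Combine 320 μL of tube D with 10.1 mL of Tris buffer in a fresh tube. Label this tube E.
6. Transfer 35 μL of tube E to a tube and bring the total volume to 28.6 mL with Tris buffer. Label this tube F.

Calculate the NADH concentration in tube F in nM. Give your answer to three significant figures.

Step 1: 1.65 mL brought to 9.9 mL → factor 9.9/1.65 = 6
Step 2: 1.85 mL + 5.3 mL = 7.15 mL total → factor 7.15/1.85 = 3.8649
Step 3: 120 μL + 2280 μL = 2400 μL total → factor 2400/120 = 20
Step 4: 180 μL + 600 μL = 780 μL total → factor 780/180 = 4.3333
Step 5: 320 μL + 10.1 mL = 10420 μL total → factor 10420/320 = 32.562
Step 6: 35 μL brought to 28.6 mL → factor 28600/35 = 817.14
Dilution factor through tube F = 6 × 3.8649 × 20 × 4.3333 × 32.562 × 817.14 = 5.3475 × 10^7
[tube F] = 5.00 mM / 5.3475 × 10^7 = 9.350 × 10^-8 mM = 0.0935 nM

0.0935 nM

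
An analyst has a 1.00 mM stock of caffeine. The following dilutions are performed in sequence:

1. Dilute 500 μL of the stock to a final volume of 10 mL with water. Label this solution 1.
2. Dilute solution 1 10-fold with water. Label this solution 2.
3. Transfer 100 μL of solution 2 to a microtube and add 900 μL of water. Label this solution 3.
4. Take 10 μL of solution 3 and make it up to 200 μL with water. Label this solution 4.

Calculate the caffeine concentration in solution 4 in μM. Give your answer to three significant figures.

0.0250 μM

Step 1: 500 μL brought to 10 mL → factor 10000/500 = 20
Step 2: 10-fold → factor 10
Step 3: 100 μL + 900 μL = 1000 μL total → factor 1000/100 = 10
Step 4: 10 μL brought to 200 μL → factor 200/10 = 20
Dilution factor through solution 4 = 20 × 10 × 10 × 20 = 40000
[solution 4] = 1.00 mM / 40000 = 2.500 × 10^-5 mM = 0.0250 μM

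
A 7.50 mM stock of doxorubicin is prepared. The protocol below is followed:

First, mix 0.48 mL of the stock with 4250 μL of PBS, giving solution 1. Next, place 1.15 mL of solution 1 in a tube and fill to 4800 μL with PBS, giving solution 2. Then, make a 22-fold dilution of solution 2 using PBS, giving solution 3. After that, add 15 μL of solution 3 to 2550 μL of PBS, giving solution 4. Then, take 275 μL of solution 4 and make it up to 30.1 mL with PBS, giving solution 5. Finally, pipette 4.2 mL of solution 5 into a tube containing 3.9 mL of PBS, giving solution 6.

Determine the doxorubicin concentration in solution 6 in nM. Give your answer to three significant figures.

Step 1: 0.48 mL + 4250 μL = 4.73 mL total → factor 4.73/0.48 = 9.8542
Step 2: 1.15 mL brought to 4800 μL → factor 4.8/1.15 = 4.1739
Step 3: 22-fold → factor 22
Step 4: 15 μL + 2550 μL = 2565 μL total → factor 2565/15 = 171
Step 5: 275 μL brought to 30.1 mL → factor 30100/275 = 109.45
Step 6: 4.2 mL + 3.9 mL = 8.1 mL total → factor 8.1/4.2 = 1.9286
Overall dilution factor = 9.8542 × 4.1739 × 22 × 171 × 109.45 × 1.9286 = 3.2663 × 10^7
Final = 7.50 mM / 3.2663 × 10^7 = 2.296 × 10^-7 mM = 0.230 nM

0.230 nM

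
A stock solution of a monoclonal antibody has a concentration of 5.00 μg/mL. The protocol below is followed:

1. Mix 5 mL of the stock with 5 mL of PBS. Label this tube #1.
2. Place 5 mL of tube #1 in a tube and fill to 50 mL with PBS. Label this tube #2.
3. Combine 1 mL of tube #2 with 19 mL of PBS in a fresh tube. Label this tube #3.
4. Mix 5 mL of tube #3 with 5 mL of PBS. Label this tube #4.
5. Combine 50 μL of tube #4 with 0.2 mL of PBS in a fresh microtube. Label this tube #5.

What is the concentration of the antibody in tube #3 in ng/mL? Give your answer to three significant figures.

12.5 ng/mL

Step 1: 5 mL + 5 mL = 10 mL total → factor 10/5 = 2
Step 2: 5 mL brought to 50 mL → factor 50/5 = 10
Step 3: 1 mL + 19 mL = 20 mL total → factor 20/1 = 20
Dilution factor through tube #3 = 2 × 10 × 20 = 400
[tube #3] = 5.00 μg/mL / 400 = 0.01250 μg/mL = 12.5 ng/mL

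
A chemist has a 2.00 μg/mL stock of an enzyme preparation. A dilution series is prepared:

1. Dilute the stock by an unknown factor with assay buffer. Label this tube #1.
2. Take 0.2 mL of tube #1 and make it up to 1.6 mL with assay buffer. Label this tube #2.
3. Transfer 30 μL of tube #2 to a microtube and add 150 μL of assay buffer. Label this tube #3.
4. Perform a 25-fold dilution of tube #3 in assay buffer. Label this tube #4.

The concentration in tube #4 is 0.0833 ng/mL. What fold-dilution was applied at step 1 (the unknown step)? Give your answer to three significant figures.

20.0-fold

Step 1: unknown factor x
Step 2: 0.2 mL brought to 1.6 mL → factor 1.6/0.2 = 8
Step 3: 30 μL + 150 μL = 180 μL total → factor 180/30 = 6
Step 4: 25-fold → factor 25
Product of known-step factors = 1200
Overall factor = 2.00 μg/mL / (0.0833 ng/mL) = 24010
x = 24010 / 1200 = 20.0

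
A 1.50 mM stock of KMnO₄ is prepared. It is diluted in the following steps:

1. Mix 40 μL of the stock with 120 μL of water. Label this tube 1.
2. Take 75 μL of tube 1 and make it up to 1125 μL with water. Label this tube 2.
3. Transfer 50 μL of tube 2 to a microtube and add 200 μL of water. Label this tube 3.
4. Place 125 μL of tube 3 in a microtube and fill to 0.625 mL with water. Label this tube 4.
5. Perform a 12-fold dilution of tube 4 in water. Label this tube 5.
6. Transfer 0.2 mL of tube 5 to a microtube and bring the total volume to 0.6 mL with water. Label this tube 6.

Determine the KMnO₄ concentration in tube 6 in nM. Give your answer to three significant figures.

27.8 nM

Step 1: 40 μL + 120 μL = 160 μL total → factor 160/40 = 4
Step 2: 75 μL brought to 1125 μL → factor 1125/75 = 15
Step 3: 50 μL + 200 μL = 250 μL total → factor 250/50 = 5
Step 4: 125 μL brought to 0.625 mL → factor 625/125 = 5
Step 5: 12-fold → factor 12
Step 6: 0.2 mL brought to 0.6 mL → factor 0.6/0.2 = 3
Overall dilution factor = 4 × 15 × 5 × 5 × 12 × 3 = 54000
Final = 1.50 mM / 54000 = 2.778 × 10^-5 mM = 27.8 nM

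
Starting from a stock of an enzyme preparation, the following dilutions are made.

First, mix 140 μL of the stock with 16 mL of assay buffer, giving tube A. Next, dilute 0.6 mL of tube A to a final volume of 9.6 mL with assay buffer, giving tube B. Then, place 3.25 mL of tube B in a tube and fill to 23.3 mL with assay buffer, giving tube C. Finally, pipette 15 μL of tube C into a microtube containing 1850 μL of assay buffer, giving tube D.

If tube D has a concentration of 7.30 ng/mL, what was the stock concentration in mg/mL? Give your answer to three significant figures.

Step 1: 140 μL + 16 mL = 16140 μL total → factor 16140/140 = 115.29
Step 2: 0.6 mL brought to 9.6 mL → factor 9.6/0.6 = 16
Step 3: 3.25 mL brought to 23.3 mL → factor 23.3/3.25 = 7.1692
Step 4: 15 μL + 1850 μL = 1865 μL total → factor 1865/15 = 124.33
Overall dilution factor = 115.29 × 16 × 7.1692 × 124.33 = 1.6442 × 10^6
Stock = 7.30 ng/mL × 1.6442 × 10^6 = 1.200 × 10^7 ng/mL = 12.0 mg/mL

12.0 mg/mL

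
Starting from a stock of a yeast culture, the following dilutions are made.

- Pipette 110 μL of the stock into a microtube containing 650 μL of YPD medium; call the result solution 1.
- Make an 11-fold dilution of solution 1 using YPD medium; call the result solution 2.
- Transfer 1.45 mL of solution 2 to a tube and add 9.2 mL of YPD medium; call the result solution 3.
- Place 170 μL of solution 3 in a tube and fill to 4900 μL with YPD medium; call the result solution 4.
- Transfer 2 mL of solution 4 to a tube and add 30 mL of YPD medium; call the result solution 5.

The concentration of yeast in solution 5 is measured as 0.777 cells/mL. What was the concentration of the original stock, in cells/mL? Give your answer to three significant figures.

Step 1: 110 μL + 650 μL = 760 μL total → factor 760/110 = 6.9091
Step 2: 11-fold → factor 11
Step 3: 1.45 mL + 9.2 mL = 10.65 mL total → factor 10.65/1.45 = 7.3448
Step 4: 170 μL brought to 4900 μL → factor 4900/170 = 28.824
Step 5: 2 mL + 30 mL = 32 mL total → factor 32/2 = 16
Overall dilution factor = 6.9091 × 11 × 7.3448 × 28.824 × 16 = 2.5743 × 10^5
Stock = 0.777 cells/mL × 2.5743 × 10^5 = 2.00 × 10^5 cells/mL

2.00 × 10^5 cells/mL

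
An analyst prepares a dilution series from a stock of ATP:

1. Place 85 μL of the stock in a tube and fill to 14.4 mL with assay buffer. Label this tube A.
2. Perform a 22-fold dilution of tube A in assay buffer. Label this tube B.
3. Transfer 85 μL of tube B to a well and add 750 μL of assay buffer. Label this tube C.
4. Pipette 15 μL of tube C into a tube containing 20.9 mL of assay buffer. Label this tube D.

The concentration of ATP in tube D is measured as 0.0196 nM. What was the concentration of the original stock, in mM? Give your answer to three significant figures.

Step 1: 85 μL brought to 14.4 mL → factor 14400/85 = 169.41
Step 2: 22-fold → factor 22
Step 3: 85 μL + 750 μL = 835 μL total → factor 835/85 = 9.8235
Step 4: 15 μL + 20.9 mL = 20915 μL total → factor 20915/15 = 1394.3
Overall dilution factor = 169.41 × 22 × 9.8235 × 1394.3 = 5.1051 × 10^7
Stock = 0.0196 nM × 5.1051 × 10^7 = 1.001 × 10^6 nM = 1.00 mM

1.00 mM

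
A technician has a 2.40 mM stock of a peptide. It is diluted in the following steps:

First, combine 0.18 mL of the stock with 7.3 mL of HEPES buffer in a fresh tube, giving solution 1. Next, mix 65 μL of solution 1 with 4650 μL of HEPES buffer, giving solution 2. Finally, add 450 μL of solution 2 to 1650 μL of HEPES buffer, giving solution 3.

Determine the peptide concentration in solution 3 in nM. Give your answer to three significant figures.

Step 1: 0.18 mL + 7.3 mL = 7.48 mL total → factor 7.48/0.18 = 41.556
Step 2: 65 μL + 4650 μL = 4715 μL total → factor 4715/65 = 72.538
Step 3: 450 μL + 1650 μL = 2100 μL total → factor 2100/450 = 4.6667
Overall dilution factor = 41.556 × 72.538 × 4.6667 = 14067
Final = 2.40 mM / 14067 = 0.0001706 mM = 171 nM

171 nM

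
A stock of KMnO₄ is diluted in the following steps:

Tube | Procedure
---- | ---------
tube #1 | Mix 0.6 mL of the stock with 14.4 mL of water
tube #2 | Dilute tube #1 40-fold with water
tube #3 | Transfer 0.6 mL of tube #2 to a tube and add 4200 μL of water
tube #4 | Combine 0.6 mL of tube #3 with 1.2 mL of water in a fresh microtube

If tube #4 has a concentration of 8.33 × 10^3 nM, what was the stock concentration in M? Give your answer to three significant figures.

Step 1: 0.6 mL + 14.4 mL = 15 mL total → factor 15/0.6 = 25
Step 2: 40-fold → factor 40
Step 3: 0.6 mL + 4200 μL = 4.8 mL total → factor 4.8/0.6 = 8
Step 4: 0.6 mL + 1.2 mL = 1.8 mL total → factor 1.8/0.6 = 3
Overall dilution factor = 25 × 40 × 8 × 3 = 24000
Stock = 8.33 × 10^3 nM × 24000 = 1.999 × 10^8 nM = 0.200 M

0.200 M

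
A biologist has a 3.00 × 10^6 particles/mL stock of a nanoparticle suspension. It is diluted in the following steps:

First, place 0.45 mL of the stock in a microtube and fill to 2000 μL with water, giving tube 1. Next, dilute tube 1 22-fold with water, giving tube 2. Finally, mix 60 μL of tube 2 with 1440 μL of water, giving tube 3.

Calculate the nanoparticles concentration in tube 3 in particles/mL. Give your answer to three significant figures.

1.23 × 10^3 particles/mL

Step 1: 0.45 mL brought to 2000 μL → factor 2/0.45 = 4.4444
Step 2: 22-fold → factor 22
Step 3: 60 μL + 1440 μL = 1500 μL total → factor 1500/60 = 25
Dilution factor through tube 3 = 4.4444 × 22 × 25 = 2444.4
[tube 3] = 3.00 × 10^6 particles/mL / 2444.4 = 1.23 × 10^3 particles/mL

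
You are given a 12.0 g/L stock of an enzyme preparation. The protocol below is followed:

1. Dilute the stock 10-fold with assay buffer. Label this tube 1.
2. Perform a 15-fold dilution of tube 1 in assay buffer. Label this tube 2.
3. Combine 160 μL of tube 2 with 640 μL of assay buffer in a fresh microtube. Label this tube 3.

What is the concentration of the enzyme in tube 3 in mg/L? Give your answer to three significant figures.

Step 1: 10-fold → factor 10
Step 2: 15-fold → factor 15
Step 3: 160 μL + 640 μL = 800 μL total → factor 800/160 = 5
Overall dilution factor = 10 × 15 × 5 = 750
Final = 12.0 g/L / 750 = 0.01600 g/L = 16.0 mg/L

16.0 mg/L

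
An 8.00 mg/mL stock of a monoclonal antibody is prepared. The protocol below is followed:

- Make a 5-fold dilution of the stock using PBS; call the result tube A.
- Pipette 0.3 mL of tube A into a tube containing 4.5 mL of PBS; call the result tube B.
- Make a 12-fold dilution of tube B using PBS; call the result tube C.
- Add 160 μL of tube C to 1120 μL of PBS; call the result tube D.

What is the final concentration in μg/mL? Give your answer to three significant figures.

Step 1: 5-fold → factor 5
Step 2: 0.3 mL + 4.5 mL = 4.8 mL total → factor 4.8/0.3 = 16
Step 3: 12-fold → factor 12
Step 4: 160 μL + 1120 μL = 1280 μL total → factor 1280/160 = 8
Overall dilution factor = 5 × 16 × 12 × 8 = 7680
Final = 8.00 mg/mL / 7680 = 0.001042 mg/mL = 1.04 μg/mL

1.04 μg/mL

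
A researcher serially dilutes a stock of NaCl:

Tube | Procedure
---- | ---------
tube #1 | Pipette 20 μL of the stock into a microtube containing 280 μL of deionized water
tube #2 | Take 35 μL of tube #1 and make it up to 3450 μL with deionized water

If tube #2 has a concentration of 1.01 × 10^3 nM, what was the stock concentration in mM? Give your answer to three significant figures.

Step 1: 20 μL + 280 μL = 300 μL total → factor 300/20 = 15
Step 2: 35 μL brought to 3450 μL → factor 3450/35 = 98.571
Overall dilution factor = 15 × 98.571 = 1478.6
Stock = 1.01 × 10^3 nM × 1478.6 = 1.493 × 10^6 nM = 1.49 mM

1.49 mM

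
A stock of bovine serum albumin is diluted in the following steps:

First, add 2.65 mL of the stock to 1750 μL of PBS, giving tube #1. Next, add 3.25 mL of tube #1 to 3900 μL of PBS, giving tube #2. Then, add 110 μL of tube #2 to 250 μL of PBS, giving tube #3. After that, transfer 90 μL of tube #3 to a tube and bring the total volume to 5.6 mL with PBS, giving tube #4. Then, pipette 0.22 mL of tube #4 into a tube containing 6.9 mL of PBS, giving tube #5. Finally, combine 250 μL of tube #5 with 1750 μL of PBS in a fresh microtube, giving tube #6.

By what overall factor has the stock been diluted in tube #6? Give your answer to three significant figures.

Step 1: 2.65 mL + 1750 μL = 4.4 mL total → factor 4.4/2.65 = 1.6604
Step 2: 3.25 mL + 3900 μL = 7.15 mL total → factor 7.15/3.25 = 2.2
Step 3: 110 μL + 250 μL = 360 μL total → factor 360/110 = 3.2727
Step 4: 90 μL brought to 5.6 mL → factor 5600/90 = 62.222
Step 5: 0.22 mL + 6.9 mL = 7.12 mL total → factor 7.12/0.22 = 32.364
Step 6: 250 μL + 1750 μL = 2000 μL total → factor 2000/250 = 8
Overall dilution factor = 1.6604 × 2.2 × 3.2727 × 62.222 × 32.364 × 8 = 1.9259 × 10^5

1.93 × 10^5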